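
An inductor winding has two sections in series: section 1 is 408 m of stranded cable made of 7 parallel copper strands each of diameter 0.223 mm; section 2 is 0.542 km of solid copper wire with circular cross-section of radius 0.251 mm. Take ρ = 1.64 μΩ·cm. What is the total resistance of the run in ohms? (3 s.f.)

ρ = 1.64 μΩ·cm = 1.64×10^-8 Ω·m
Section 1: A_strand = π(1.1150e-04)² = 3.906e-08 m²; R₁ = ρL/(N·A_s) = (1.64×10^-8)(408)/(7×3.906e-08) = 24.47 Ω
Section 2: A = πr² = π(2.5100e-04 m)² = 1.979e-07 m²
R₂ = (1.64×10^-8)(542)/(1.979e-07) = 44.91 Ω
R = R₁ + R₂ = 69.4 Ω

69.4 Ω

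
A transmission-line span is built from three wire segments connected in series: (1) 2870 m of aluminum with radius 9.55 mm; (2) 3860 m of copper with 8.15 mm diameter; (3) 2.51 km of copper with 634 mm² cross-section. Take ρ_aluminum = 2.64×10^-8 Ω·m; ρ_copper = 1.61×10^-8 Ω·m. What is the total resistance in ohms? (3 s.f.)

Seg 1: A = πr² = π(9.5500e-03 m)² = 2.865e-04 m²
R_1 = (2.64×10^-8)(2870)/(2.865e-04) = 0.2644 Ω
Seg 2: A = π(d/2)² = π(4.0750e-03 m)² = 5.217e-05 m²
R_2 = (1.61×10^-8)(3860)/(5.217e-05) = 1.191 Ω
Seg 3: A = 634 mm² = 6.340e-04 m²
R_3 = (1.61×10^-8)(2510)/(6.340e-04) = 0.06374 Ω
R_total = R_1 + R_2 + R_3 = 1.52 Ω

1.52 Ω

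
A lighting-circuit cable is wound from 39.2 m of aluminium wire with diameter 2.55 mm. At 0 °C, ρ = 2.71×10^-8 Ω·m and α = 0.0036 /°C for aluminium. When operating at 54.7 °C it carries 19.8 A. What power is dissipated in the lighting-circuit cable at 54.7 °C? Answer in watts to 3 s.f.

97.6 W

A = π(d/2)² = π(1.2750e-03 m)² = 5.107e-06 m²
R₍0₎ = ρL/A = (2.71×10^-8)(39.2)/(5.107e-06) = 0.208 Ω
R₍54.7₎ = R₍0₎(1 + αΔT) = 0.208 × (1 + 0.0036×54.7) = 0.249 Ω
P = I²R = (19.8)² × 0.249 = 97.6 W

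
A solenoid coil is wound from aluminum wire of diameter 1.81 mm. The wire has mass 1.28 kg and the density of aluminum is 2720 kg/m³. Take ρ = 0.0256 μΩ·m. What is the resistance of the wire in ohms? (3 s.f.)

1.82 Ω

ρ = 0.0256 μΩ·m = 2.56×10^-8 Ω·m
A = π(d/2)² = π(9.0500e-04 m)² = 2.5730e-06 m²
L = m/(density·A) = 1.28/(2720×2.5730e-06) = 182.9 m
R = ρL/A = (2.56×10^-8)(182.9)/(2.5730e-06) = 1.82 Ω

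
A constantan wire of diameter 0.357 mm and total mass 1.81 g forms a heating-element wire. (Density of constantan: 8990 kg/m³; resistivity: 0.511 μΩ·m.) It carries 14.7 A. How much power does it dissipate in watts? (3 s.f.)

ρ = 0.511 μΩ·m = 5.11×10^-7 Ω·m
A = π(d/2)² = π(1.7850e-04 m)² = 1.0010e-07 m²
L = m/(density·A) = 0.00181/(8990×1.0010e-07) = 2.011 m
R = ρL/A = (5.11×10^-7)(2.011)/(1.0010e-07) = 10.27 Ω
P = I²R = (14.7)² × 10.27 = 2220 W

2220 W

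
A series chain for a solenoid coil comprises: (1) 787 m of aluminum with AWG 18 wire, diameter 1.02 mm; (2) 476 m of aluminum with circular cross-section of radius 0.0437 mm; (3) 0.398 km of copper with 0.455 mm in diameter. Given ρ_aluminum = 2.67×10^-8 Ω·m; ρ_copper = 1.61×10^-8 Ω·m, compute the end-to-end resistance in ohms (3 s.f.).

2180 Ω

Seg 1: A = π(1.02/2 mm)² = π(5.1000e-04 m)² = 8.171e-07 m²
R_1 = (2.67×10^-8)(787)/(8.171e-07) = 25.72 Ω
Seg 2: A = πr² = π(4.3700e-05 m)² = 5.999e-09 m²
R_2 = (2.67×10^-8)(476)/(5.999e-09) = 2118 Ω
Seg 3: A = π(d/2)² = π(2.2750e-04 m)² = 1.626e-07 m²
R_3 = (1.61×10^-8)(398)/(1.626e-07) = 39.41 Ω
R_total = R_1 + R_2 + R_3 = 2180 Ω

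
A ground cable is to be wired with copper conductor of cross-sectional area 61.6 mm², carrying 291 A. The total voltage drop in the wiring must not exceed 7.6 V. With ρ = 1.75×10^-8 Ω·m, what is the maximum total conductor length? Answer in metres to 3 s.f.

91.9 m

A = 61.6 mm² = 6.160e-05 m²
L_max = V_max·A/(1·ρI) = (7.6)(6.160e-05)/(1.75×10^-8×291) = 91.9 m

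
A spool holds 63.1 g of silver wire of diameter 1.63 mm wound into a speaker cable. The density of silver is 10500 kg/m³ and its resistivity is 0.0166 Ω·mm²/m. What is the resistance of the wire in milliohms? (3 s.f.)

ρ = 0.0166 Ω·mm²/m = 1.66×10^-8 Ω·m
A = π(d/2)² = π(8.1500e-04 m)² = 2.0867e-06 m²
L = m/(density·A) = 0.0631/(10500×2.0867e-06) = 2.88 m
R = ρL/A = (1.66×10^-8)(2.88)/(2.0867e-06) = 22.9 mΩ

22.9 mΩ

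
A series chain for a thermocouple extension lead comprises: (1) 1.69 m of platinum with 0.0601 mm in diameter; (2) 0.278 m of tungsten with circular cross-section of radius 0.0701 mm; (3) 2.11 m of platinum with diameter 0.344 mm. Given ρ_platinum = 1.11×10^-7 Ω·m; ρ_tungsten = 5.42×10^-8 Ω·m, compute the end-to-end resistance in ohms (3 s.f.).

Seg 1: A = π(d/2)² = π(3.0050e-05 m)² = 2.837e-09 m²
R_1 = (1.11×10^-7)(1.69)/(2.837e-09) = 66.13 Ω
Seg 2: A = πr² = π(7.0100e-05 m)² = 1.544e-08 m²
R_2 = (5.42×10^-8)(0.278)/(1.544e-08) = 0.976 Ω
Seg 3: A = π(d/2)² = π(1.7200e-04 m)² = 9.294e-08 m²
R_3 = (1.11×10^-7)(2.11)/(9.294e-08) = 2.52 Ω
R_total = R_1 + R_2 + R_3 = 69.6 Ω

69.6 Ω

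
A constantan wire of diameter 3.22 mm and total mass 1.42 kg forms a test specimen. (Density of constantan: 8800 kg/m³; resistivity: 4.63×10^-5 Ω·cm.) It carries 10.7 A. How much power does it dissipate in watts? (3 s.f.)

129 W

ρ = 4.63×10^-5 Ω·cm = 4.63×10^-7 Ω·m
A = π(d/2)² = π(1.6100e-03 m)² = 8.1433e-06 m²
L = m/(density·A) = 1.42/(8800×8.1433e-06) = 19.82 m
R = ρL/A = (4.63×10^-7)(19.82)/(8.1433e-06) = 1.127 Ω
P = I²R = (10.7)² × 1.127 = 129 W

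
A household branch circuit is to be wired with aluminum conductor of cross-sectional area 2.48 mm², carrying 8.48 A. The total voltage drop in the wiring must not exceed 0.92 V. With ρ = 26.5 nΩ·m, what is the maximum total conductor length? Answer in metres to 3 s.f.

10.2 m

ρ = 26.5 nΩ·m = 2.65×10^-8 Ω·m
A = 2.48 mm² = 2.480e-06 m²
L_max = V_max·A/(1·ρI) = (0.92)(2.480e-06)/(2.65×10^-8×8.48) = 10.2 m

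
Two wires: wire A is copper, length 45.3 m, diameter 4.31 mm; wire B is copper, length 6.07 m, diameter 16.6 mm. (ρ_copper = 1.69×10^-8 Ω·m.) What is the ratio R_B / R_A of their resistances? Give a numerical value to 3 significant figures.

0.00903

R ∝ ρL/d², so R_B/R_A = (L_B/L_A) × (d_A/d_B)²
= (6.07/45.3) × (4.31/16.6)² = 0.00903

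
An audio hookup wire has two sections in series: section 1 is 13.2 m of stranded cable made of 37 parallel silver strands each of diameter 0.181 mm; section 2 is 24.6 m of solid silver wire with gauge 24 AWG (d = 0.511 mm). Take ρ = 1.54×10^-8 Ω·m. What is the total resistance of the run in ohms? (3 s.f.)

2.06 Ω

Section 1: A_strand = π(9.0500e-05)² = 2.573e-08 m²; R₁ = ρL/(N·A_s) = (1.54×10^-8)(13.2)/(37×2.573e-08) = 0.2135 Ω
Section 2: A = π(0.511/2 mm)² = π(2.5550e-04 m)² = 2.051e-07 m²
R₂ = (1.54×10^-8)(24.6)/(2.051e-07) = 1.847 Ω
R = R₁ + R₂ = 2.06 Ω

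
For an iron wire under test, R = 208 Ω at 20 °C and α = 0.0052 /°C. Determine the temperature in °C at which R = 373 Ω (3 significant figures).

173 °C

R = R₀(1 + α(T − T₀)) ⇒ T = T₀ + (R/R₀ − 1)/α
T = 20 + (373/208 − 1)/0.0052 = 20 + (0.7933)/0.0052 = 173 °C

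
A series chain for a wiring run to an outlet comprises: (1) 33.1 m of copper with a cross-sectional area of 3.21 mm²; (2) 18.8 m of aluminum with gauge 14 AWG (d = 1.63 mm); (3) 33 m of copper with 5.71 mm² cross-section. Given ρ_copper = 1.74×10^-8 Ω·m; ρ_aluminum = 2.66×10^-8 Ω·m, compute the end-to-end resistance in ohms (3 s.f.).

0.520 Ω

Seg 1: A = 3.21 mm² = 3.210e-06 m²
R_1 = (1.74×10^-8)(33.1)/(3.210e-06) = 0.1794 Ω
Seg 2: A = π(1.63/2 mm)² = π(8.1500e-04 m)² = 2.087e-06 m²
R_2 = (2.66×10^-8)(18.8)/(2.087e-06) = 0.2396 Ω
Seg 3: A = 5.71 mm² = 5.710e-06 m²
R_3 = (1.74×10^-8)(33)/(5.710e-06) = 0.1006 Ω
R_total = R_1 + R_2 + R_3 = 0.520 Ω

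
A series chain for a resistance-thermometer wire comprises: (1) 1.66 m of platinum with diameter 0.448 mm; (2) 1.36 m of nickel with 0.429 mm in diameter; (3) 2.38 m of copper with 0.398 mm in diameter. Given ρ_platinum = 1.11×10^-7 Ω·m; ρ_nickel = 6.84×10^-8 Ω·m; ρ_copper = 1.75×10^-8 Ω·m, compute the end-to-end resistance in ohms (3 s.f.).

2.15 Ω

Seg 1: A = π(d/2)² = π(2.2400e-04 m)² = 1.576e-07 m²
R_1 = (1.11×10^-7)(1.66)/(1.576e-07) = 1.169 Ω
Seg 2: A = π(d/2)² = π(2.1450e-04 m)² = 1.445e-07 m²
R_2 = (6.84×10^-8)(1.36)/(1.445e-07) = 0.6436 Ω
Seg 3: A = π(d/2)² = π(1.9900e-04 m)² = 1.244e-07 m²
R_3 = (1.75×10^-8)(2.38)/(1.244e-07) = 0.3348 Ω
R_total = R_1 + R_2 + R_3 = 2.15 Ω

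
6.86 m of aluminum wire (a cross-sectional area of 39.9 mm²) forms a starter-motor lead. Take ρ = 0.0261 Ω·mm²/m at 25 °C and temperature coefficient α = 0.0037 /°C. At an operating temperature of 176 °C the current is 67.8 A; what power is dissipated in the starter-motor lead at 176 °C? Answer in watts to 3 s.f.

ρ = 0.0261 Ω·mm²/m = 2.61×10^-8 Ω·m
A = 39.9 mm² = 3.990e-05 m²
R₍25₎ = ρL/A = (2.61×10^-8)(6.86)/(3.990e-05) = 0.004487 Ω
R₍176₎ = R₍25₎(1 + αΔT) = 0.004487 × (1 + 0.0037×151) = 0.006994 Ω
P = I²R = (67.8)² × 0.006994 = 32.2 W

32.2 W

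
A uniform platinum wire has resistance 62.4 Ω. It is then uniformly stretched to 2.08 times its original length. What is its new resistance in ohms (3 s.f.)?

Volume constant ⇒ A' = A/k with k = 2.08. R' = ρ(kL)/(A/k) = k²R.
R' = 4.326 × 62.4 = 270 Ω

270 Ω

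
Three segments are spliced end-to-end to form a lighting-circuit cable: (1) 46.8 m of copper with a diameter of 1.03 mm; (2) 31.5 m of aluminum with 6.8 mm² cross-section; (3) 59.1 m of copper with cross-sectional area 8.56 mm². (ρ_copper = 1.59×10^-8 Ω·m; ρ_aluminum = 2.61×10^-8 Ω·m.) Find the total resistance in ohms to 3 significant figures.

Seg 1: A = π(d/2)² = π(5.1500e-04 m)² = 8.332e-07 m²
R_1 = (1.59×10^-8)(46.8)/(8.332e-07) = 0.8931 Ω
Seg 2: A = 6.8 mm² = 6.800e-06 m²
R_2 = (2.61×10^-8)(31.5)/(6.800e-06) = 0.1209 Ω
Seg 3: A = 8.56 mm² = 8.560e-06 m²
R_3 = (1.59×10^-8)(59.1)/(8.560e-06) = 0.1098 Ω
R_total = R_1 + R_2 + R_3 = 1.12 Ω

1.12 Ω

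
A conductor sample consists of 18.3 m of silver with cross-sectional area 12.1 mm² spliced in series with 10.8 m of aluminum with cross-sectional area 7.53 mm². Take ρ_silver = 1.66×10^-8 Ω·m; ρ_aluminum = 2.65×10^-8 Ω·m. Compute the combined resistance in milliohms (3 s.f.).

63.1 mΩ

Segment 1: A = 12.1 mm² = 1.210e-05 m²
R₁ = ρL/A = (1.66×10^-8)(18.3)/(1.210e-05) = 0.02511 Ω
Segment 2: A = 7.53 mm² = 7.530e-06 m²
R₂ = (2.65×10^-8)(10.8)/(7.530e-06) = 0.03801 Ω
R = R₁ + R₂ = 63.1 mΩ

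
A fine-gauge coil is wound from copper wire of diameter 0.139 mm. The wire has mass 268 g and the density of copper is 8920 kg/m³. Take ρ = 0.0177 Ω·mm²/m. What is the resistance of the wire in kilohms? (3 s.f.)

ρ = 0.0177 Ω·mm²/m = 1.77×10^-8 Ω·m
A = π(d/2)² = π(6.9500e-05 m)² = 1.5175e-08 m²
L = m/(density·A) = 0.268/(8920×1.5175e-08) = 1980 m
R = ρL/A = (1.77×10^-8)(1980)/(1.5175e-08) = 2.31 kΩ

2.31 kΩ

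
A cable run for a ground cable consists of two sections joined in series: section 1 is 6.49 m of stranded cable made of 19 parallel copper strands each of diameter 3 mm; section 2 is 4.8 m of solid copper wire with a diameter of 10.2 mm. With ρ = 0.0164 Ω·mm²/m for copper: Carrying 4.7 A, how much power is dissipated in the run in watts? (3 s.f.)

0.0388 W

ρ = 0.0164 Ω·mm²/m = 1.64×10^-8 Ω·m
Section 1: A_strand = π(1.5000e-03)² = 7.069e-06 m²; R₁ = ρL/(N·A_s) = (1.64×10^-8)(6.49)/(19×7.069e-06) = 7.925×10^-4 Ω
Section 2: A = π(d/2)² = π(5.1000e-03 m)² = 8.171e-05 m²
R₂ = (1.64×10^-8)(4.8)/(8.171e-05) = 9.634×10^-4 Ω
R = R₁ + R₂ = 0.001756 Ω
P = I²R = (4.7)² × 0.001756 = 0.0388 W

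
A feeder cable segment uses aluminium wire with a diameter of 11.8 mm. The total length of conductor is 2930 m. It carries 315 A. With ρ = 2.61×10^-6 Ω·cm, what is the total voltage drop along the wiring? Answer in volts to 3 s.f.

ρ = 2.61×10^-6 Ω·cm = 2.61×10^-8 Ω·m
A = π(d/2)² = π(5.9000e-03 m)² = 1.094e-04 m²
R = ρL/A = (2.61×10^-8)(2930)/(1.094e-04) = 0.6993 Ω
V = IR = 315 × 0.6993 = 220 V

220 V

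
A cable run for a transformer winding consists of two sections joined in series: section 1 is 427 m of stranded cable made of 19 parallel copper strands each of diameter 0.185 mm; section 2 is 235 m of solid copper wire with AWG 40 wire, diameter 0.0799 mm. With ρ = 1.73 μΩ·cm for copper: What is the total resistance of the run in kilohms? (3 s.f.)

ρ = 1.73 μΩ·cm = 1.73×10^-8 Ω·m
Section 1: A_strand = π(9.2500e-05)² = 2.688e-08 m²; R₁ = ρL/(N·A_s) = (1.73×10^-8)(427)/(19×2.688e-08) = 14.46 Ω
Section 2: A = π(0.0799/2 mm)² = π(3.9950e-05 m)² = 5.014e-09 m²
R₂ = (1.73×10^-8)(235)/(5.014e-09) = 810.8 Ω
R = R₁ + R₂ = 0.825 kΩ

0.825 kΩ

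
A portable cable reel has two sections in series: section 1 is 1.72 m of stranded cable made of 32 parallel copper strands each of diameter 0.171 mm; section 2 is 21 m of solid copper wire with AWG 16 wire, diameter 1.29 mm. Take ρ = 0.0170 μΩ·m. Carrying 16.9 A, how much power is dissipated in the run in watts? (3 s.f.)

ρ = 0.0170 μΩ·m = 1.70×10^-8 Ω·m
Section 1: A_strand = π(8.5500e-05)² = 2.297e-08 m²; R₁ = ρL/(N·A_s) = (1.70×10^-8)(1.72)/(32×2.297e-08) = 0.03979 Ω
Section 2: A = π(1.29/2 mm)² = π(6.4500e-04 m)² = 1.307e-06 m²
R₂ = (1.70×10^-8)(21)/(1.307e-06) = 0.2731 Ω
R = R₁ + R₂ = 0.3129 Ω
P = I²R = (16.9)² × 0.3129 = 89.4 W

89.4 W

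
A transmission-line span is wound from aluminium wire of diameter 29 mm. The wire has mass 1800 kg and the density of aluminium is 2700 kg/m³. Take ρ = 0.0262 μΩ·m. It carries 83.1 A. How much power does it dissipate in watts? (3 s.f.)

ρ = 0.0262 μΩ·m = 2.62×10^-8 Ω·m
A = π(d/2)² = π(1.4500e-02 m)² = 6.6052e-04 m²
L = m/(density·A) = 1800/(2700×6.6052e-04) = 1009 m
R = ρL/A = (2.62×10^-8)(1009)/(6.6052e-04) = 0.04003 Ω
P = I²R = (83.1)² × 0.04003 = 276 W

276 W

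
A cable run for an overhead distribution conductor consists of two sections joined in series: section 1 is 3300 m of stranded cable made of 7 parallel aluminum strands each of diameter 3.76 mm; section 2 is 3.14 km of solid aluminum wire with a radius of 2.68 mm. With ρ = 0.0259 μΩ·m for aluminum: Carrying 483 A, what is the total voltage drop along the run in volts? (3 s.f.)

2270 V

ρ = 0.0259 μΩ·m = 2.59×10^-8 Ω·m
Section 1: A_strand = π(1.8800e-03)² = 1.110e-05 m²; R₁ = ρL/(N·A_s) = (2.59×10^-8)(3300)/(7×1.110e-05) = 1.1 Ω
Section 2: A = πr² = π(2.6800e-03 m)² = 2.256e-05 m²
R₂ = (2.59×10^-8)(3140)/(2.256e-05) = 3.604 Ω
R = R₁ + R₂ = 4.704 Ω
V = IR = 483 × 4.704 = 2270 V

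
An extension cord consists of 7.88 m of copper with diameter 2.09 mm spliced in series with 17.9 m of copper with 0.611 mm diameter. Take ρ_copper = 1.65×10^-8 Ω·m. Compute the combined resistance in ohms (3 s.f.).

Segment 1: A = π(d/2)² = π(1.0450e-03 m)² = 3.431e-06 m²
R₁ = ρL/A = (1.65×10^-8)(7.88)/(3.431e-06) = 0.0379 Ω
Segment 2: A = π(d/2)² = π(3.0550e-04 m)² = 2.932e-07 m²
R₂ = (1.65×10^-8)(17.9)/(2.932e-07) = 1.007 Ω
R = R₁ + R₂ = 1.05 Ω

1.05 Ω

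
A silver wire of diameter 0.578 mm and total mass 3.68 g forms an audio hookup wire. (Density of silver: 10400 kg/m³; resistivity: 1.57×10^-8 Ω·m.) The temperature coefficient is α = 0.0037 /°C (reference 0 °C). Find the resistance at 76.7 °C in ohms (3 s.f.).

A = π(d/2)² = π(2.8900e-04 m)² = 2.6239e-07 m²
L = m/(density·A) = 0.00368/(10400×2.6239e-07) = 1.349 m
R = ρL/A = (1.57×10^-8)(1.349)/(2.6239e-07) = 0.08069 Ω
R(76.7 °C) = 0.08069 × (1 + 0.0037×76.7) = 0.104 Ω

0.104 Ω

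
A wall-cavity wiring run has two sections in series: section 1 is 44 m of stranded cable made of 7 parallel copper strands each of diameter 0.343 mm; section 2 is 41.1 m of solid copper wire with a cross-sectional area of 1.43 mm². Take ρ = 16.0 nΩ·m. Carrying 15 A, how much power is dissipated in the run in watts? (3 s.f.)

ρ = 16.0 nΩ·m = 1.60×10^-8 Ω·m
Section 1: A_strand = π(1.7150e-04)² = 9.240e-08 m²; R₁ = ρL/(N·A_s) = (1.60×10^-8)(44)/(7×9.240e-08) = 1.088 Ω
Section 2: A = 1.43 mm² = 1.430e-06 m²
R₂ = (1.60×10^-8)(41.1)/(1.430e-06) = 0.4599 Ω
R = R₁ + R₂ = 1.548 Ω
P = I²R = (15)² × 1.548 = 348 W

348 W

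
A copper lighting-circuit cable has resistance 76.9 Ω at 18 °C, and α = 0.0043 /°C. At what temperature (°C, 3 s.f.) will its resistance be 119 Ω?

R = R₀(1 + α(T − T₀)) ⇒ T = T₀ + (R/R₀ − 1)/α
T = 18 + (119/76.9 − 1)/0.0043 = 18 + (0.5475)/0.0043 = 145 °C

145 °C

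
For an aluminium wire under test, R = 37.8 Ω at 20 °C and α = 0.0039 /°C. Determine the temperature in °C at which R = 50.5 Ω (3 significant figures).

R = R₀(1 + α(T − T₀)) ⇒ T = T₀ + (R/R₀ − 1)/α
T = 20 + (50.5/37.8 − 1)/0.0039 = 20 + (0.336)/0.0039 = 106 °C

106 °C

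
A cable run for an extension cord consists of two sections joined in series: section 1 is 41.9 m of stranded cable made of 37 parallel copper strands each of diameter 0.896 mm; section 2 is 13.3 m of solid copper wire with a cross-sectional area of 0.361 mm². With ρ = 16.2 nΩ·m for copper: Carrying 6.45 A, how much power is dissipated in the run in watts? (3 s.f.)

26.0 W

ρ = 16.2 nΩ·m = 1.62×10^-8 Ω·m
Section 1: A_strand = π(4.4800e-04)² = 6.305e-07 m²; R₁ = ρL/(N·A_s) = (1.62×10^-8)(41.9)/(37×6.305e-07) = 0.0291 Ω
Section 2: A = 0.361 mm² = 3.610e-07 m²
R₂ = (1.62×10^-8)(13.3)/(3.610e-07) = 0.5968 Ω
R = R₁ + R₂ = 0.6259 Ω
P = I²R = (6.45)² × 0.6259 = 26.0 W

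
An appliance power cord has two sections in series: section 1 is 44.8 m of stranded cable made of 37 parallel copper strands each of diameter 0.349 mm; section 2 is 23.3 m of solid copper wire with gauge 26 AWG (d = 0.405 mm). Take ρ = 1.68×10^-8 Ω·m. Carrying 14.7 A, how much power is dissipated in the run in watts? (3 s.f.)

Section 1: A_strand = π(1.7450e-04)² = 9.566e-08 m²; R₁ = ρL/(N·A_s) = (1.68×10^-8)(44.8)/(37×9.566e-08) = 0.2126 Ω
Section 2: A = π(0.405/2 mm)² = π(2.0250e-04 m)² = 1.288e-07 m²
R₂ = (1.68×10^-8)(23.3)/(1.288e-07) = 3.039 Ω
R = R₁ + R₂ = 3.251 Ω
P = I²R = (14.7)² × 3.251 = 703 W

703 W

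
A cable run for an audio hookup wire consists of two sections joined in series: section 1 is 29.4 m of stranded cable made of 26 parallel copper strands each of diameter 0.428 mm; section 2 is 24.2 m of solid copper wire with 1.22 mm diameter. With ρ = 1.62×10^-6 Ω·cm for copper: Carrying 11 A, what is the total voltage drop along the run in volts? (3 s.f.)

5.09 V

ρ = 1.62×10^-6 Ω·cm = 1.62×10^-8 Ω·m
Section 1: A_strand = π(2.1400e-04)² = 1.439e-07 m²; R₁ = ρL/(N·A_s) = (1.62×10^-8)(29.4)/(26×1.439e-07) = 0.1273 Ω
Section 2: A = π(d/2)² = π(6.1000e-04 m)² = 1.169e-06 m²
R₂ = (1.62×10^-8)(24.2)/(1.169e-06) = 0.3354 Ω
R = R₁ + R₂ = 0.4627 Ω
V = IR = 11 × 0.4627 = 5.09 V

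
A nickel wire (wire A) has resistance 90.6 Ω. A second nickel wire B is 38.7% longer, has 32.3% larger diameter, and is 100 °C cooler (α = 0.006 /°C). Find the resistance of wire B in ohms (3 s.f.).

28.7 Ω

R ∝ ρL/d² with ρ ∝ (1+αΔT), so R_B/R_A = (1 + 38.7/100) × (1 + 32.3/100)⁻² × (1 − 0.006×100)
= 1.387 × 0.5713 × 0.4 = 0.317
R_B = 0.317 × 90.6 = 28.7 Ω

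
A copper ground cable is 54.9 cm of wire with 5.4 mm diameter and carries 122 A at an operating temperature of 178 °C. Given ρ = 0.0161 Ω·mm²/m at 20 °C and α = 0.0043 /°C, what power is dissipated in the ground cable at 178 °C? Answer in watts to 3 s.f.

ρ = 0.0161 Ω·mm²/m = 1.61×10^-8 Ω·m
A = π(d/2)² = π(2.7000e-03 m)² = 2.290e-05 m²
R₍20₎ = ρL/A = (1.61×10^-8)(0.549)/(2.290e-05) = 3.859×10^-4 Ω
R₍178₎ = R₍20₎(1 + αΔT) = 3.859×10^-4 × (1 + 0.0043×158) = 6.481×10^-4 Ω
P = I²R = (122)² × 6.481×10^-4 = 9.65 W

9.65 W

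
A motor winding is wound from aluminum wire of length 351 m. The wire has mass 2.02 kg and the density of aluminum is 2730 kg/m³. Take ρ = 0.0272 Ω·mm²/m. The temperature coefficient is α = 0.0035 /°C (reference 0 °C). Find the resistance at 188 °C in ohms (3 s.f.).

7.51 Ω

ρ = 0.0272 Ω·mm²/m = 2.72×10^-8 Ω·m
A = m/(density·L) = 2.02/(2730×351) = 2.1081e-06 m²
R = ρL/A = (2.72×10^-8)(351)/(2.1081e-06) = 4.529 Ω
R(188 °C) = 4.529 × (1 + 0.0035×188) = 7.51 Ω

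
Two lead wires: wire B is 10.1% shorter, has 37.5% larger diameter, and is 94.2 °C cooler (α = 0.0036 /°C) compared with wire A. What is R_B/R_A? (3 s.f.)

0.314

R ∝ ρL/d² with ρ ∝ (1+αΔT), so R_B/R_A = (1 − 10.1/100) × (1 + 37.5/100)⁻² × (1 − 0.0036×94.2)
= 0.899 × 0.5289 × 0.6609 = 0.314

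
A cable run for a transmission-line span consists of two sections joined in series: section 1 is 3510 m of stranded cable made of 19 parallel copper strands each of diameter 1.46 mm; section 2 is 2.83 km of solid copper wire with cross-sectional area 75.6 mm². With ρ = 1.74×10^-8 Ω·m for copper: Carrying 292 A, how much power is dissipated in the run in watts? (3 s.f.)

Section 1: A_strand = π(7.3000e-04)² = 1.674e-06 m²; R₁ = ρL/(N·A_s) = (1.74×10^-8)(3510)/(19×1.674e-06) = 1.92 Ω
Section 2: A = 75.6 mm² = 7.560e-05 m²
R₂ = (1.74×10^-8)(2830)/(7.560e-05) = 0.6513 Ω
R = R₁ + R₂ = 2.571 Ω
P = I²R = (292)² × 2.571 = 2.19×10^5 W

2.19×10^5 W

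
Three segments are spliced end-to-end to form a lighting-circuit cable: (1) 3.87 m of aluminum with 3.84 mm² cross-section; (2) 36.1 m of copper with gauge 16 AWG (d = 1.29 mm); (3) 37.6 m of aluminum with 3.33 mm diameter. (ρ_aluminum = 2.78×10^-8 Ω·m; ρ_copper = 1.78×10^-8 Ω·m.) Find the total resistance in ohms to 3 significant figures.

Seg 1: A = 3.84 mm² = 3.840e-06 m²
R_1 = (2.78×10^-8)(3.87)/(3.840e-06) = 0.02802 Ω
Seg 2: A = π(1.29/2 mm)² = π(6.4500e-04 m)² = 1.307e-06 m²
R_2 = (1.78×10^-8)(36.1)/(1.307e-06) = 0.4917 Ω
Seg 3: A = π(d/2)² = π(1.6650e-03 m)² = 8.709e-06 m²
R_3 = (2.78×10^-8)(37.6)/(8.709e-06) = 0.12 Ω
R_total = R_1 + R_2 + R_3 = 0.640 Ω

0.640 Ω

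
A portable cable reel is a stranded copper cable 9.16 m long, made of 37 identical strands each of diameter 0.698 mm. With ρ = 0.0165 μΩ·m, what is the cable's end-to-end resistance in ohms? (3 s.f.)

0.0107 Ω

ρ = 0.0165 μΩ·m = 1.65×10^-8 Ω·m
A_strand = π(3.4900e-04 m)² = 3.826e-07 m²
R_strand = ρL/A = (1.65×10^-8)(9.16)/(3.826e-07) = 0.395 Ω
R_total = R_strand/N = 0.395/37 = 0.0107 Ω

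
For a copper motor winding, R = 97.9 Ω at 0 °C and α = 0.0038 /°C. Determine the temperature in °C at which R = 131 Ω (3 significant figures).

R = R₀(1 + α(T − T₀)) ⇒ T = T₀ + (R/R₀ − 1)/α
T = 0 + (131/97.9 − 1)/0.0038 = 0 + (0.3381)/0.0038 = 89.0 °C

89.0 °C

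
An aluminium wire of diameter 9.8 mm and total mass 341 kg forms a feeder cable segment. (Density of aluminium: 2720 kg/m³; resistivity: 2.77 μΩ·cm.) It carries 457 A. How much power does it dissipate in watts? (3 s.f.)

ρ = 2.77 μΩ·cm = 2.77×10^-8 Ω·m
A = π(d/2)² = π(4.9000e-03 m)² = 7.5430e-05 m²
L = m/(density·A) = 341/(2720×7.5430e-05) = 1662 m
R = ρL/A = (2.77×10^-8)(1662)/(7.5430e-05) = 0.6104 Ω
P = I²R = (457)² × 0.6104 = 1.27×10^5 W

1.27×10^5 W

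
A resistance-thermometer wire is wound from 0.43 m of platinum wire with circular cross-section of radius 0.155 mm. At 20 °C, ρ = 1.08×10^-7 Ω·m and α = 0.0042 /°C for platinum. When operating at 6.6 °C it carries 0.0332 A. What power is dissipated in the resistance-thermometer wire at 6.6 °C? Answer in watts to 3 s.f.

A = πr² = π(1.5500e-04 m)² = 7.548e-08 m²
R₍20₎ = ρL/A = (1.08×10^-7)(0.43)/(7.548e-08) = 0.6153 Ω
R₍6.6₎ = R₍20₎(1 + αΔT) = 0.6153 × (1 + 0.0042×-13.4) = 0.5807 Ω
P = I²R = (0.0332)² × 0.5807 = 6.40×10^-4 W

6.40×10^-4 W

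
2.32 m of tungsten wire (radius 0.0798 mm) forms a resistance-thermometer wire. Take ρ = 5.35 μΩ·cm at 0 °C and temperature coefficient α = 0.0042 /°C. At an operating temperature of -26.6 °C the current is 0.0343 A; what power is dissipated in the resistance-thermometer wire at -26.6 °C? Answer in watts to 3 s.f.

ρ = 5.35 μΩ·cm = 5.35×10^-8 Ω·m
A = πr² = π(7.9800e-05 m)² = 2.001e-08 m²
R₍0₎ = ρL/A = (5.35×10^-8)(2.32)/(2.001e-08) = 6.204 Ω
R₍-26.6₎ = R₍0₎(1 + αΔT) = 6.204 × (1 + 0.0042×-26.6) = 5.511 Ω
P = I²R = (0.0343)² × 5.511 = 0.00648 W

0.00648 W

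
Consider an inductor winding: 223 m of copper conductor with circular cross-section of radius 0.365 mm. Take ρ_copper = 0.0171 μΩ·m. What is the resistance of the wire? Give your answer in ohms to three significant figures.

ρ = 0.0171 μΩ·m = 1.71×10^-8 Ω·m
A = πr² = π(3.6500e-04 m)² = 4.185e-07 m²
R = ρL/A = (1.71×10^-8)(223 m)/(4.185e-07 m²) = 9.11 Ω

9.11 Ω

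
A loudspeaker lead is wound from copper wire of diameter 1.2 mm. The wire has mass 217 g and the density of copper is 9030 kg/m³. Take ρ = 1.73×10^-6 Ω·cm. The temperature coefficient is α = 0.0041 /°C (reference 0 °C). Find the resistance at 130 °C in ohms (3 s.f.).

0.498 Ω

ρ = 1.73×10^-6 Ω·cm = 1.73×10^-8 Ω·m
A = π(d/2)² = π(6.0000e-04 m)² = 1.1310e-06 m²
L = m/(density·A) = 0.217/(9030×1.1310e-06) = 21.25 m
R = ρL/A = (1.73×10^-8)(21.25)/(1.1310e-06) = 0.325 Ω
R(130 °C) = 0.325 × (1 + 0.0041×130) = 0.498 Ω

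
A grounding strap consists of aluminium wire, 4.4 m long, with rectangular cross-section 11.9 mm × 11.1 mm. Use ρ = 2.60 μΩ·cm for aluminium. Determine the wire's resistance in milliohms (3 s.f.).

0.866 mΩ

ρ = 2.60 μΩ·cm = 2.60×10^-8 Ω·m
A = 11.9 × 11.1 mm² = 132 mm² = 1.321e-04 m²
R = ρL/A = (2.60×10^-8)(4.4 m)/(1.321e-04 m²) = 0.866 mΩ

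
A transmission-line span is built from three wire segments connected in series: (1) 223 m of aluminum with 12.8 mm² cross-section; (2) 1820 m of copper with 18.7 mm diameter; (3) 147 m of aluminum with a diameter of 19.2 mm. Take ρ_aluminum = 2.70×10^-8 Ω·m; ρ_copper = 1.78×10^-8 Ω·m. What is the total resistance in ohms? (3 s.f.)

Seg 1: A = 12.8 mm² = 1.280e-05 m²
R_1 = (2.70×10^-8)(223)/(1.280e-05) = 0.4704 Ω
Seg 2: A = π(d/2)² = π(9.3500e-03 m)² = 2.746e-04 m²
R_2 = (1.78×10^-8)(1820)/(2.746e-04) = 0.118 Ω
Seg 3: A = π(d/2)² = π(9.6000e-03 m)² = 2.895e-04 m²
R_3 = (2.70×10^-8)(147)/(2.895e-04) = 0.01371 Ω
R_total = R_1 + R_2 + R_3 = 0.602 Ω

0.602 Ω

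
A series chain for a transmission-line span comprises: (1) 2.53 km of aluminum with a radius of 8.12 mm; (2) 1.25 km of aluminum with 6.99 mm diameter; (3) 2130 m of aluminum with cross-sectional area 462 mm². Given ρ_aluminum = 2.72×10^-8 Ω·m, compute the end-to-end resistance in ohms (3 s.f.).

1.34 Ω

Seg 1: A = πr² = π(8.1200e-03 m)² = 2.071e-04 m²
R_1 = (2.72×10^-8)(2530)/(2.071e-04) = 0.3322 Ω
Seg 2: A = π(d/2)² = π(3.4950e-03 m)² = 3.837e-05 m²
R_2 = (2.72×10^-8)(1250)/(3.837e-05) = 0.886 Ω
Seg 3: A = 462 mm² = 4.620e-04 m²
R_3 = (2.72×10^-8)(2130)/(4.620e-04) = 0.1254 Ω
R_total = R_1 + R_2 + R_3 = 1.34 Ω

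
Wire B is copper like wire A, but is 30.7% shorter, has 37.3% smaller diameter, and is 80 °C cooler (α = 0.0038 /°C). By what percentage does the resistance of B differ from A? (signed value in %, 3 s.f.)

22.7%

R ∝ ρL/d² with ρ ∝ (1+αΔT), so R_B/R_A = (1 − 30.7/100) × (1 − 37.3/100)⁻² × (1 − 0.0038×80)
= 0.693 × 2.544 × 0.696 = 1.227
(R_B − R_A)/R_A = 1.227 − 1 = 22.7%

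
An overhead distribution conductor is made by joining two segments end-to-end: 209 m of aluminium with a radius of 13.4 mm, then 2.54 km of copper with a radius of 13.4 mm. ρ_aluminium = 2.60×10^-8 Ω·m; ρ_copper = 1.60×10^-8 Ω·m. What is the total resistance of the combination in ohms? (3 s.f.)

0.0817 Ω

Segment 1: A = πr² = π(1.3400e-02 m)² = 5.641e-04 m²
R₁ = ρL/A = (2.60×10^-8)(209)/(5.641e-04) = 0.009633 Ω
R₂ = (1.60×10^-8)(2540)/(5.641e-04) = 0.07204 Ω
R = R₁ + R₂ = 0.0817 Ω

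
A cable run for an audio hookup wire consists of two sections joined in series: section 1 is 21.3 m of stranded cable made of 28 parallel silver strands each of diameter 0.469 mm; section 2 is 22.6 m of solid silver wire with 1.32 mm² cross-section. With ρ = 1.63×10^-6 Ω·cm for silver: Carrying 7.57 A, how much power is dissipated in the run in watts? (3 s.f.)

20.1 W

ρ = 1.63×10^-6 Ω·cm = 1.63×10^-8 Ω·m
Section 1: A_strand = π(2.3450e-04)² = 1.728e-07 m²; R₁ = ρL/(N·A_s) = (1.63×10^-8)(21.3)/(28×1.728e-07) = 0.07178 Ω
Section 2: A = 1.32 mm² = 1.320e-06 m²
R₂ = (1.63×10^-8)(22.6)/(1.320e-06) = 0.2791 Ω
R = R₁ + R₂ = 0.3509 Ω
P = I²R = (7.57)² × 0.3509 = 20.1 W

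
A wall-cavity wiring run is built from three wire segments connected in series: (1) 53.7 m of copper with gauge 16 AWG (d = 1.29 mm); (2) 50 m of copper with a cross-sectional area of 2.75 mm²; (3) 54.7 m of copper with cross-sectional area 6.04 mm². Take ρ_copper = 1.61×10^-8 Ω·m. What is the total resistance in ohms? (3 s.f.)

Seg 1: A = π(1.29/2 mm)² = π(6.4500e-04 m)² = 1.307e-06 m²
R_1 = (1.61×10^-8)(53.7)/(1.307e-06) = 0.6615 Ω
Seg 2: A = 2.75 mm² = 2.750e-06 m²
R_2 = (1.61×10^-8)(50)/(2.750e-06) = 0.2927 Ω
Seg 3: A = 6.04 mm² = 6.040e-06 m²
R_3 = (1.61×10^-8)(54.7)/(6.040e-06) = 0.1458 Ω
R_total = R_1 + R_2 + R_3 = 1.10 Ω

1.10 Ω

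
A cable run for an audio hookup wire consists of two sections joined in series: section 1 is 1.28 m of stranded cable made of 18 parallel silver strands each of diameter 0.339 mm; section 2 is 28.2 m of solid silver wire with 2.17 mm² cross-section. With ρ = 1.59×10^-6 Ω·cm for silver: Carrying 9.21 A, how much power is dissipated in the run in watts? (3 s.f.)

ρ = 1.59×10^-6 Ω·cm = 1.59×10^-8 Ω·m
Section 1: A_strand = π(1.6950e-04)² = 9.026e-08 m²; R₁ = ρL/(N·A_s) = (1.59×10^-8)(1.28)/(18×9.026e-08) = 0.01253 Ω
Section 2: A = 2.17 mm² = 2.170e-06 m²
R₂ = (1.59×10^-8)(28.2)/(2.170e-06) = 0.2066 Ω
R = R₁ + R₂ = 0.2192 Ω
P = I²R = (9.21)² × 0.2192 = 18.6 W

18.6 W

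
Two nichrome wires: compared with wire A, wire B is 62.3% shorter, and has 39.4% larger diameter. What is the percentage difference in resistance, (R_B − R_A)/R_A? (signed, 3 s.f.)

-80.6%

R ∝ L/d², so R_B/R_A = (1 − 62.3/100) × (1 + 39.4/100)⁻²
= 0.377 × 0.5146 = 0.194
(R_B − R_A)/R_A = 0.194 − 1 = -80.6%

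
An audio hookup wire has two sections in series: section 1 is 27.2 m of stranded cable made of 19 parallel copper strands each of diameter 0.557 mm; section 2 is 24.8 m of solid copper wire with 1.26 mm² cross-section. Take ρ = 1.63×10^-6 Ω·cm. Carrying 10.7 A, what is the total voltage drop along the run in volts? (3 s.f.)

4.46 V

ρ = 1.63×10^-6 Ω·cm = 1.63×10^-8 Ω·m
Section 1: A_strand = π(2.7850e-04)² = 2.437e-07 m²; R₁ = ρL/(N·A_s) = (1.63×10^-8)(27.2)/(19×2.437e-07) = 0.09576 Ω
Section 2: A = 1.26 mm² = 1.260e-06 m²
R₂ = (1.63×10^-8)(24.8)/(1.260e-06) = 0.3208 Ω
R = R₁ + R₂ = 0.4166 Ω
V = IR = 10.7 × 0.4166 = 4.46 V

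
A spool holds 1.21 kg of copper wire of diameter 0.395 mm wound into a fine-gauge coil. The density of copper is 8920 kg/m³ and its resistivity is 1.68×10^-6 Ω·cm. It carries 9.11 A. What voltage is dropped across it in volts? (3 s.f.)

ρ = 1.68×10^-6 Ω·cm = 1.68×10^-8 Ω·m
A = π(d/2)² = π(1.9750e-04 m)² = 1.2254e-07 m²
L = m/(density·A) = 1.21/(8920×1.2254e-07) = 1107 m
R = ρL/A = (1.68×10^-8)(1107)/(1.2254e-07) = 151.8 Ω
V = IR = 9.11 × 151.8 = 1380 V

1380 V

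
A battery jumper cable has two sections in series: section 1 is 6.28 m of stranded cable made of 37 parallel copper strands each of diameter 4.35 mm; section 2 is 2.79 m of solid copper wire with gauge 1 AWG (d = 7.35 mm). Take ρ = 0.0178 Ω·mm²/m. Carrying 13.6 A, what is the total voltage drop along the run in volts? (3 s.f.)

0.0187 V

ρ = 0.0178 Ω·mm²/m = 1.78×10^-8 Ω·m
Section 1: A_strand = π(2.1750e-03)² = 1.486e-05 m²; R₁ = ρL/(N·A_s) = (1.78×10^-8)(6.28)/(37×1.486e-05) = 2.033×10^-4 Ω
Section 2: A = π(7.35/2 mm)² = π(3.6750e-03 m)² = 4.243e-05 m²
R₂ = (1.78×10^-8)(2.79)/(4.243e-05) = 0.00117 Ω
R = R₁ + R₂ = 0.001374 Ω
V = IR = 13.6 × 0.001374 = 0.0187 V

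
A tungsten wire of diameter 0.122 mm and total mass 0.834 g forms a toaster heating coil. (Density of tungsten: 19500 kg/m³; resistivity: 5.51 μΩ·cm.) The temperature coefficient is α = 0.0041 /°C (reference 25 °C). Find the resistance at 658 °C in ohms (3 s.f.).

62.0 Ω

ρ = 5.51 μΩ·cm = 5.51×10^-8 Ω·m
A = π(d/2)² = π(6.1000e-05 m)² = 1.1690e-08 m²
L = m/(density·A) = 8.340×10^-4/(19500×1.1690e-08) = 3.659 m
R = ρL/A = (5.51×10^-8)(3.659)/(1.1690e-08) = 17.25 Ω
R(658 °C) = 17.25 × (1 + 0.0041×633) = 62.0 Ω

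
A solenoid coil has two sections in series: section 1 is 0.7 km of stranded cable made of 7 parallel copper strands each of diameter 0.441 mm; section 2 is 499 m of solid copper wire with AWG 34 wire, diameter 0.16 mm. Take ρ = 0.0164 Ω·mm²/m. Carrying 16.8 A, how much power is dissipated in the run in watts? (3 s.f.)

ρ = 0.0164 Ω·mm²/m = 1.64×10^-8 Ω·m
Section 1: A_strand = π(2.2050e-04)² = 1.527e-07 m²; R₁ = ρL/(N·A_s) = (1.64×10^-8)(700)/(7×1.527e-07) = 10.74 Ω
Section 2: A = π(0.16/2 mm)² = π(8.0000e-05 m)² = 2.011e-08 m²
R₂ = (1.64×10^-8)(499)/(2.011e-08) = 407 Ω
R = R₁ + R₂ = 417.8 Ω
P = I²R = (16.8)² × 417.8 = 1.18×10^5 W

1.18×10^5 W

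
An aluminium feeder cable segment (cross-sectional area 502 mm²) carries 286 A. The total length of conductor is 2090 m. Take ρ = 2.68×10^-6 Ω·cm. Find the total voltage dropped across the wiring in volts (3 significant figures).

ρ = 2.68×10^-6 Ω·cm = 2.68×10^-8 Ω·m
A = 502 mm² = 5.020e-04 m²
R = ρL/A = (2.68×10^-8)(2090)/(5.020e-04) = 0.1116 Ω
V = IR = 286 × 0.1116 = 31.9 V

31.9 V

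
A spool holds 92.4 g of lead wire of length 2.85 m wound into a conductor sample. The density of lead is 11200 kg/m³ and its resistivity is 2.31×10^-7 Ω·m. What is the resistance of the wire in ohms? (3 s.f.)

0.227 Ω

A = m/(density·L) = 0.0924/(11200×2.85) = 2.8947e-06 m²
R = ρL/A = (2.31×10^-7)(2.85)/(2.8947e-06) = 0.227 Ω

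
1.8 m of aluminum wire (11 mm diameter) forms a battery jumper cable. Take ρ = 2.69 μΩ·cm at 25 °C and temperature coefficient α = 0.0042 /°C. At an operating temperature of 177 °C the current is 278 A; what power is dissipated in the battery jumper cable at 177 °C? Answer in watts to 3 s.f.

ρ = 2.69 μΩ·cm = 2.69×10^-8 Ω·m
A = π(d/2)² = π(5.5000e-03 m)² = 9.503e-05 m²
R₍25₎ = ρL/A = (2.69×10^-8)(1.8)/(9.503e-05) = 5.095×10^-4 Ω
R₍177₎ = R₍25₎(1 + αΔT) = 5.095×10^-4 × (1 + 0.0042×152) = 8.348×10^-4 Ω
P = I²R = (278)² × 8.348×10^-4 = 64.5 W

64.5 W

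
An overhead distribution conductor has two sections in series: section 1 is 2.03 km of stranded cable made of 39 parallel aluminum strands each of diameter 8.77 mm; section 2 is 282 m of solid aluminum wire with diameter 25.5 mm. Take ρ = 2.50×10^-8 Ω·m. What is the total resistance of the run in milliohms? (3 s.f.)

35.3 mΩ

Section 1: A_strand = π(4.3850e-03)² = 6.041e-05 m²; R₁ = ρL/(N·A_s) = (2.50×10^-8)(2030)/(39×6.041e-05) = 0.02154 Ω
Section 2: A = π(d/2)² = π(1.2750e-02 m)² = 5.107e-04 m²
R₂ = (2.50×10^-8)(282)/(5.107e-04) = 0.0138 Ω
R = R₁ + R₂ = 35.3 mΩ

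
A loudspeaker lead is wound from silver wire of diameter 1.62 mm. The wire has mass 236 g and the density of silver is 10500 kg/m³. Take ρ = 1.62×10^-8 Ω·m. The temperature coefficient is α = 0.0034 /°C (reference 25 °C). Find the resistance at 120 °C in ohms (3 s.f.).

A = π(d/2)² = π(8.1000e-04 m)² = 2.0612e-06 m²
L = m/(density·A) = 0.236/(10500×2.0612e-06) = 10.9 m
R = ρL/A = (1.62×10^-8)(10.9)/(2.0612e-06) = 0.0857 Ω
R(120 °C) = 0.0857 × (1 + 0.0034×95) = 0.113 Ω

0.113 Ω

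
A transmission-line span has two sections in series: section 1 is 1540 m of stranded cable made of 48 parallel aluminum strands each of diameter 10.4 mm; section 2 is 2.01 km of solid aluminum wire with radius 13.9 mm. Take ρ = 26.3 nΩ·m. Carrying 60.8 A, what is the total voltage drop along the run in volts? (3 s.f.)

5.90 V

ρ = 26.3 nΩ·m = 2.63×10^-8 Ω·m
Section 1: A_strand = π(5.2000e-03)² = 8.495e-05 m²; R₁ = ρL/(N·A_s) = (2.63×10^-8)(1540)/(48×8.495e-05) = 0.009933 Ω
Section 2: A = πr² = π(1.3900e-02 m)² = 6.070e-04 m²
R₂ = (2.63×10^-8)(2010)/(6.070e-04) = 0.08709 Ω
R = R₁ + R₂ = 0.09702 Ω
V = IR = 60.8 × 0.09702 = 5.90 V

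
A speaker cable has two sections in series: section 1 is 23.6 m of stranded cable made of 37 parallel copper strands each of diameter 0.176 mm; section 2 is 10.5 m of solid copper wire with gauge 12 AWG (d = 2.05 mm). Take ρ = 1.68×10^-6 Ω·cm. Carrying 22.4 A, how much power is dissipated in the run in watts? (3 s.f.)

248 W

ρ = 1.68×10^-6 Ω·cm = 1.68×10^-8 Ω·m
Section 1: A_strand = π(8.8000e-05)² = 2.433e-08 m²; R₁ = ρL/(N·A_s) = (1.68×10^-8)(23.6)/(37×2.433e-08) = 0.4405 Ω
Section 2: A = π(2.05/2 mm)² = π(1.0250e-03 m)² = 3.301e-06 m²
R₂ = (1.68×10^-8)(10.5)/(3.301e-06) = 0.05344 Ω
R = R₁ + R₂ = 0.4939 Ω
P = I²R = (22.4)² × 0.4939 = 248 W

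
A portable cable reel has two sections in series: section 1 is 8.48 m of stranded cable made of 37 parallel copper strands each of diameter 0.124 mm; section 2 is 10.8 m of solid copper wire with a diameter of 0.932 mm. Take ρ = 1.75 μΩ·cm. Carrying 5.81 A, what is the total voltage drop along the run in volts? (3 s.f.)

ρ = 1.75 μΩ·cm = 1.75×10^-8 Ω·m
Section 1: A_strand = π(6.2000e-05)² = 1.208e-08 m²; R₁ = ρL/(N·A_s) = (1.75×10^-8)(8.48)/(37×1.208e-08) = 0.3321 Ω
Section 2: A = π(d/2)² = π(4.6600e-04 m)² = 6.822e-07 m²
R₂ = (1.75×10^-8)(10.8)/(6.822e-07) = 0.277 Ω
R = R₁ + R₂ = 0.6092 Ω
V = IR = 5.81 × 0.6092 = 3.54 V

3.54 V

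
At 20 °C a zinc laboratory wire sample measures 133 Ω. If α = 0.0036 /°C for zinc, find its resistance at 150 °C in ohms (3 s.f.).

195 Ω

ΔT = 150 − 20 = 130 °C
R = R₀(1 + αΔT) = 133 × (1 + 0.0036×130) = 133 × 1.468 = 195 Ω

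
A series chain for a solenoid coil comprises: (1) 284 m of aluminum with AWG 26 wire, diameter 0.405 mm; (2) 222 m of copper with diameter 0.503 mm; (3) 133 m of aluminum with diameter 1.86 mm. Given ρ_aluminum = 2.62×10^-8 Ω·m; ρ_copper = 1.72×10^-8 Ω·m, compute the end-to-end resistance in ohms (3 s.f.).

Seg 1: A = π(0.405/2 mm)² = π(2.0250e-04 m)² = 1.288e-07 m²
R_1 = (2.62×10^-8)(284)/(1.288e-07) = 57.76 Ω
Seg 2: A = π(d/2)² = π(2.5150e-04 m)² = 1.987e-07 m²
R_2 = (1.72×10^-8)(222)/(1.987e-07) = 19.22 Ω
Seg 3: A = π(d/2)² = π(9.3000e-04 m)² = 2.717e-06 m²
R_3 = (2.62×10^-8)(133)/(2.717e-06) = 1.282 Ω
R_total = R_1 + R_2 + R_3 = 78.3 Ω

78.3 Ω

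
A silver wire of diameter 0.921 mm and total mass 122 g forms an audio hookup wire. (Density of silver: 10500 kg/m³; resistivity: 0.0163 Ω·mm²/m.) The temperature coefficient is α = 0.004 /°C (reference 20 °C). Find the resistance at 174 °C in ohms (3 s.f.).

ρ = 0.0163 Ω·mm²/m = 1.63×10^-8 Ω·m
A = π(d/2)² = π(4.6050e-04 m)² = 6.6621e-07 m²
L = m/(density·A) = 0.122/(10500×6.6621e-07) = 17.44 m
R = ρL/A = (1.63×10^-8)(17.44)/(6.6621e-07) = 0.4267 Ω
R(174 °C) = 0.4267 × (1 + 0.004×154) = 0.690 Ω

0.690 Ω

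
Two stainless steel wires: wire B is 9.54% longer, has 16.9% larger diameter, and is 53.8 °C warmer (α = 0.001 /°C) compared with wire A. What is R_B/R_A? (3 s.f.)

0.845

R ∝ ρL/d² with ρ ∝ (1+αΔT), so R_B/R_A = (1 + 9.54/100) × (1 + 16.9/100)⁻² × (1 + 0.001×53.8)
= 1.095 × 0.7318 × 1.054 = 0.845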